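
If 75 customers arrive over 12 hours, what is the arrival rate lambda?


lambda = total arrivals / time = 75 / 12 = 6.25 per hour

6.25 per hour


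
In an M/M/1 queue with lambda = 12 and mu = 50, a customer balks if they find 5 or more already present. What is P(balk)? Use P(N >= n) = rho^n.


P(N >= 5) = rho^5 = (12/50)^5 = 0.0008

0.0008


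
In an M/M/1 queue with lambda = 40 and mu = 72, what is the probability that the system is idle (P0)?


P0 = 1 - rho = 1 - 40/72 = 0.4444

0.4444


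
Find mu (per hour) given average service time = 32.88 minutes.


mu = 60 / avg_service_time = 60 / 32.88 = 1.82 per hour

1.82 per hour


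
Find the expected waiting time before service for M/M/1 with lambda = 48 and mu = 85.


rho = 48/85; Wq = rho/(mu - lambda) = 0.0153 hours

0.0153 hours


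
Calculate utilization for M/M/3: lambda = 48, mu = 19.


rho = lambda/(c*mu) = 48/(3*19) = 0.8421

0.8421


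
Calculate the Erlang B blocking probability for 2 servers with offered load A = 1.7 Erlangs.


B(N,A) = (A^N/N!) / sum(A^k/k!, k=0..N) with N=2, A=1.7 = 0.3486

0.3486


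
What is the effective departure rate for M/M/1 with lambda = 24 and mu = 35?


For a stable queue (lambda < mu), throughput = lambda = 24 per hour

24 per hour


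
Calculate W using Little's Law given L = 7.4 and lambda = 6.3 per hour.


W = L / lambda = 7.4 / 6.3 = 1.1746 hours

1.1746 hours


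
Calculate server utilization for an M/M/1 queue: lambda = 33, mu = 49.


rho = lambda/mu = 33/49 = 0.6735

0.6735


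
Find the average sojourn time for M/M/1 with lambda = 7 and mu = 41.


W = 1/(mu - lambda) = 1/(41 - 7) = 0.0294 hours

0.0294 hours


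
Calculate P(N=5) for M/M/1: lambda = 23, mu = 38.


rho = 23/38; P(n) = (1-rho)*rho^n = (1-23/38)*(23/38)^5 = 0.0321

0.0321


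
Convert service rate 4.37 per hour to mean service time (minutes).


Mean service time = 60/mu = 60/4.37 = 13.73 minutes

13.73 minutes


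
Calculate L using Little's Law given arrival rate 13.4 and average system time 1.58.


L = lambda * W = 13.4 * 1.58 = 21.17

21.17


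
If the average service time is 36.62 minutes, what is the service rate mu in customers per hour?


mu = 60 / avg_service_time = 60 / 36.62 = 1.64 per hour

1.64 per hour


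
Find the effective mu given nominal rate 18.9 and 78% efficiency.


Effective rate = mu * efficiency = 18.9 * 0.78 = 14.74 per hour

14.74 per hour


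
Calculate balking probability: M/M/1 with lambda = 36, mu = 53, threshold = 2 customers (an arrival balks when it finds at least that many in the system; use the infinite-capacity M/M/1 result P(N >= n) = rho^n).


P(N >= 2) = rho^2 = (36/53)^2 = 0.4614

0.4614


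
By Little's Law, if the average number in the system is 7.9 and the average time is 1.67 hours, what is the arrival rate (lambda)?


lambda = L / W = 7.9 / 1.67 = 4.73 per hour

4.73 per hour


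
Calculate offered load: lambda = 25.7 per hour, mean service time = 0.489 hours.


Offered load a = lambda * E[S] = 25.7 * 0.489 = 12.57 Erlangs

12.57 Erlangs


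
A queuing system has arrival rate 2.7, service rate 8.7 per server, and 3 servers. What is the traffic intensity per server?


rho = lambda / (c * mu) = 2.7 / (3 * 8.7) = 0.1034

0.1034


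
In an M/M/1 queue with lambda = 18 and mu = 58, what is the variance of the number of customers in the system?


rho = 18/58; Var(N) = rho/(1-rho)^2 = 0.65

0.65


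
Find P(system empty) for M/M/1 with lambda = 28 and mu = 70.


P0 = 1 - rho = 1 - 28/70 = 0.6

0.6


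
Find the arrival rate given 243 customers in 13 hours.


lambda = total arrivals / time = 243 / 13 = 18.69 per hour

18.69 per hour


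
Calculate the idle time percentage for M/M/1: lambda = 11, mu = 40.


Idle fraction = (1 - rho) * 100 = (1 - 11/40) * 100 = 72.5%

72.5%


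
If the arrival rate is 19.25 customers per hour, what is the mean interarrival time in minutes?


Mean interarrival time = 60/lambda = 60/19.25 = 3.12 minutes

3.12 minutes


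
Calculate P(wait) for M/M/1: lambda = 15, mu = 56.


P(wait) = rho = lambda/mu = 15/56 = 0.2679

0.2679


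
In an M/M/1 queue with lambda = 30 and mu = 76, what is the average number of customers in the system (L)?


rho = 30/76; L = rho/(1-rho) = 0.65

0.65


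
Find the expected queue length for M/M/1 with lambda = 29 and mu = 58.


rho = 29/58; Lq = rho^2/(1-rho) = 0.5

0.5


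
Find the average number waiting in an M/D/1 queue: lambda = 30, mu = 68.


M/D/1: Lq = rho^2 / (2*(1-rho)) where rho = 30/68; Lq = 0.17

0.17


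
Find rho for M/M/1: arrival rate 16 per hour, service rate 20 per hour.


rho = lambda/mu = 16/20 = 0.8

0.8


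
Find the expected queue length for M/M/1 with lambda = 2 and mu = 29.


rho = 2/29; Lq = rho^2/(1-rho) = 0.01

0.01


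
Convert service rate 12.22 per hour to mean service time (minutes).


Mean service time = 60/mu = 60/12.22 = 4.91 minutes

4.91 minutes


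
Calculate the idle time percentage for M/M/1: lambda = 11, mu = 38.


Idle fraction = (1 - rho) * 100 = (1 - 11/38) * 100 = 71.1%

71.1%


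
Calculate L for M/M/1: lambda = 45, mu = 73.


rho = 45/73; L = rho/(1-rho) = 1.61

1.61


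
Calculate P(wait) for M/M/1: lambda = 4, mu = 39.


P(wait) = rho = lambda/mu = 4/39 = 0.1026

0.1026


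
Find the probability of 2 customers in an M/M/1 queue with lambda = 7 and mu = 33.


rho = 7/33; P(n) = (1-rho)*rho^n = (1-7/33)*(7/33)^2 = 0.0355

0.0355


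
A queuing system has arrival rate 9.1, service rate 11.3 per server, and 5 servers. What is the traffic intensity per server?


rho = lambda / (c * mu) = 9.1 / (5 * 11.3) = 0.1611

0.1611


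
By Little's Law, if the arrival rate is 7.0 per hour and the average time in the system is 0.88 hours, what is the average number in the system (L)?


L = lambda * W = 7.0 * 0.88 = 6.16

6.16


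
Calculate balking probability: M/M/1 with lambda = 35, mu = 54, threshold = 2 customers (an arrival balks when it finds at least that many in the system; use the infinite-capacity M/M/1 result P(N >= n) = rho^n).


P(N >= 2) = rho^2 = (35/54)^2 = 0.4201

0.4201


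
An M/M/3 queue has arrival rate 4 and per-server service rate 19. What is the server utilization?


rho = lambda/(c*mu) = 4/(3*19) = 0.0702

0.0702


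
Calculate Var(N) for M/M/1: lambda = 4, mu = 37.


rho = 4/37; Var(N) = rho/(1-rho)^2 = 0.14

0.14


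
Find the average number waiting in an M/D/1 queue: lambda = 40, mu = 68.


M/D/1: Lq = rho^2 / (2*(1-rho)) where rho = 40/68; Lq = 0.42

0.42


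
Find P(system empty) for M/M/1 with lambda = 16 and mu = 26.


P0 = 1 - rho = 1 - 16/26 = 0.3846

0.3846


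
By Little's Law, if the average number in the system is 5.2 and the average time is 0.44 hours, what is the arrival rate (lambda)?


lambda = L / W = 5.2 / 0.44 = 11.82 per hour

11.82 per hour


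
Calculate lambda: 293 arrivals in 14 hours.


lambda = total arrivals / time = 293 / 14 = 20.93 per hour

20.93 per hour


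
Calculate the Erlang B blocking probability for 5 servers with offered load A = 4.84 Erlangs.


B(N,A) = (A^N/N!) / sum(A^k/k!, k=0..N) with N=5, A=4.84 = 0.2717

0.2717


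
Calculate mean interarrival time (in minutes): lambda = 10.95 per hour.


Mean interarrival time = 60/lambda = 60/10.95 = 5.48 minutes

5.48 minutes


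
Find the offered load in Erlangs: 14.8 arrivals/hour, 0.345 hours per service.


Offered load a = lambda * E[S] = 14.8 * 0.345 = 5.11 Erlangs

5.11 Erlangs


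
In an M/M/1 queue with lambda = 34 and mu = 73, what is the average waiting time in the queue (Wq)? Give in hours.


rho = 34/73; Wq = rho/(mu - lambda) = 0.0119 hours

0.0119 hours


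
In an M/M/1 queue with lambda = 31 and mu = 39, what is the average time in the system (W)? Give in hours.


W = 1/(mu - lambda) = 1/(39 - 31) = 0.125 hours

0.125 hours


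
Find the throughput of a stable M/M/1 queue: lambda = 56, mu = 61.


For a stable queue (lambda < mu), throughput = lambda = 56 per hour

56 per hour


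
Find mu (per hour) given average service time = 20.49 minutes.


mu = 60 / avg_service_time = 60 / 20.49 = 2.93 per hour

2.93 per hour


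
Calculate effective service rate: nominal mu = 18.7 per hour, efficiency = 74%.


Effective rate = mu * efficiency = 18.7 * 0.74 = 13.84 per hour

13.84 per hour


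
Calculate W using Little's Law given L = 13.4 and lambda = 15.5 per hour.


W = L / lambda = 13.4 / 15.5 = 0.8645 hours

0.8645 hours


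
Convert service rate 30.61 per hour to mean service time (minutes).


Mean service time = 60/mu = 60/30.61 = 1.96 minutes

1.96 minutes


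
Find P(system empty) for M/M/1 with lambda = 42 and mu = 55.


P0 = 1 - rho = 1 - 42/55 = 0.2364

0.2364


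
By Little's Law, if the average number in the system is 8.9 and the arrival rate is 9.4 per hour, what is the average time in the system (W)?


W = L / lambda = 8.9 / 9.4 = 0.9468 hours

0.9468 hours


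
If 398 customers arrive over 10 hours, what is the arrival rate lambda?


lambda = total arrivals / time = 398 / 10 = 39.8 per hour

39.8 per hour


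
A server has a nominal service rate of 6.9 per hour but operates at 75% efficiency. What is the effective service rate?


Effective rate = mu * efficiency = 6.9 * 0.75 = 5.18 per hour

5.18 per hour


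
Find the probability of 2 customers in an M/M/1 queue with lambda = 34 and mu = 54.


rho = 34/54; P(n) = (1-rho)*rho^n = (1-34/54)*(34/54)^2 = 0.1468

0.1468


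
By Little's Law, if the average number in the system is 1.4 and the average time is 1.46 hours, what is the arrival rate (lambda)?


lambda = L / W = 1.4 / 1.46 = 0.96 per hour

0.96 per hour


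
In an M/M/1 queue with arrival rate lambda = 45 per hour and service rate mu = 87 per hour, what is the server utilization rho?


rho = lambda/mu = 45/87 = 0.5172

0.5172


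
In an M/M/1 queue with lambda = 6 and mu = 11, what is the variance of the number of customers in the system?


rho = 6/11; Var(N) = rho/(1-rho)^2 = 2.64

2.64


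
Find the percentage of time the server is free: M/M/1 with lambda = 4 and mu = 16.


Idle fraction = (1 - rho) * 100 = (1 - 4/16) * 100 = 75.0%

75.0%


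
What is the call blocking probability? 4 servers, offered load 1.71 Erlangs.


B(N,A) = (A^N/N!) / sum(A^k/k!, k=0..N) with N=4, A=1.71 = 0.0664

0.0664


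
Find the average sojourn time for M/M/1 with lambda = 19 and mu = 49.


W = 1/(mu - lambda) = 1/(49 - 19) = 0.0333 hours

0.0333 hours


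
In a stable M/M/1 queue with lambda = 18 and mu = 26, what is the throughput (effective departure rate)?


For a stable queue (lambda < mu), throughput = lambda = 18 per hour

18 per hour


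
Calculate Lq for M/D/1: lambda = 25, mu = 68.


M/D/1: Lq = rho^2 / (2*(1-rho)) where rho = 25/68; Lq = 0.11

0.11


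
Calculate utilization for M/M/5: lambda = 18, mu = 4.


rho = lambda/(c*mu) = 18/(5*4) = 0.9

0.9


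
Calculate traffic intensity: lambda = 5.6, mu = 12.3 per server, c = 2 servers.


rho = lambda / (c * mu) = 5.6 / (2 * 12.3) = 0.2276

0.2276


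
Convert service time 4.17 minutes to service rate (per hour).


mu = 60 / avg_service_time = 60 / 4.17 = 14.39 per hour

14.39 per hour


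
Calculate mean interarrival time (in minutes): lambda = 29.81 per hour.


Mean interarrival time = 60/lambda = 60/29.81 = 2.01 minutes

2.01 minutes


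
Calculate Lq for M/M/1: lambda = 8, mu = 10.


rho = 8/10; Lq = rho^2/(1-rho) = 3.2

3.2


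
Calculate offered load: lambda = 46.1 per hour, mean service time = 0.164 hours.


Offered load a = lambda * E[S] = 46.1 * 0.164 = 7.56 Erlangs

7.56 Erlangs


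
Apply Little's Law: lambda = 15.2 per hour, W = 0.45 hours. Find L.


L = lambda * W = 15.2 * 0.45 = 6.84

6.84


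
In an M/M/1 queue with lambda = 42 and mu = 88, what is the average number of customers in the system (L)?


rho = 42/88; L = rho/(1-rho) = 0.91

0.91


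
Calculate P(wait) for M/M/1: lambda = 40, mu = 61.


P(wait) = rho = lambda/mu = 40/61 = 0.6557

0.6557


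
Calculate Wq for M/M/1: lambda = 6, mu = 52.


rho = 6/52; Wq = rho/(mu - lambda) = 0.0025 hours

0.0025 hours


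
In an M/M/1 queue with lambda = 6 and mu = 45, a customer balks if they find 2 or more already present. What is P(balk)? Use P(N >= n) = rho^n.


P(N >= 2) = rho^2 = (6/45)^2 = 0.0178

0.0178


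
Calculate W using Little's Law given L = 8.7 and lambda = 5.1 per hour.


W = L / lambda = 8.7 / 5.1 = 1.7059 hours

1.7059 hours


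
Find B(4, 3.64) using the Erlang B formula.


B(N,A) = (A^N/N!) / sum(A^k/k!, k=0..N) with N=4, A=3.64 = 0.2748

0.2748


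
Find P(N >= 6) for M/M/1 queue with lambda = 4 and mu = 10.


P(N >= 6) = rho^6 = (4/10)^6 = 0.0041

0.0041


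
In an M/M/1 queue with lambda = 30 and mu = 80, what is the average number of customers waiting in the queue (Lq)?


rho = 30/80; Lq = rho^2/(1-rho) = 0.23

0.23


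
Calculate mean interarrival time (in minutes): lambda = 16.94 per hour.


Mean interarrival time = 60/lambda = 60/16.94 = 3.54 minutes

3.54 minutes


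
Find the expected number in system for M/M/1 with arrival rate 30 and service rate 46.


rho = 30/46; L = rho/(1-rho) = 1.88

1.88


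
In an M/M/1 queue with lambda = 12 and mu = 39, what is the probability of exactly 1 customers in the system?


rho = 12/39; P(n) = (1-rho)*rho^n = (1-12/39)*(12/39)^1 = 0.213

0.213


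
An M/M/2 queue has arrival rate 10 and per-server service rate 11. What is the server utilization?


rho = lambda/(c*mu) = 10/(2*11) = 0.4545

0.4545


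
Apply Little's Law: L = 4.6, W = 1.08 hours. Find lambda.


lambda = L / W = 4.6 / 1.08 = 4.26 per hour

4.26 per hour


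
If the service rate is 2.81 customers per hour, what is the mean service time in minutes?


Mean service time = 60/mu = 60/2.81 = 21.35 minutes

21.35 minutes


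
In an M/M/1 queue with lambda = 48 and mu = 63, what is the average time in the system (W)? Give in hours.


W = 1/(mu - lambda) = 1/(63 - 48) = 0.0667 hours

0.0667 hours


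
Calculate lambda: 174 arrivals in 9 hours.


lambda = total arrivals / time = 174 / 9 = 19.33 per hour

19.33 per hour


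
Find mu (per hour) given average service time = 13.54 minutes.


mu = 60 / avg_service_time = 60 / 13.54 = 4.43 per hour

4.43 per hour


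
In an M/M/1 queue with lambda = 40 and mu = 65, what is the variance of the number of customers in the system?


rho = 40/65; Var(N) = rho/(1-rho)^2 = 4.16

4.16


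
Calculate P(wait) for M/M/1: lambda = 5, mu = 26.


P(wait) = rho = lambda/mu = 5/26 = 0.1923

0.1923


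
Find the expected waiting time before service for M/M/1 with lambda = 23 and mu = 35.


rho = 23/35; Wq = rho/(mu - lambda) = 0.0548 hours

0.0548 hours


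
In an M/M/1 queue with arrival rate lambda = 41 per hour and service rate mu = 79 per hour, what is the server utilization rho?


rho = lambda/mu = 41/79 = 0.519

0.519


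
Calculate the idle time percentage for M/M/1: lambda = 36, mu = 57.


Idle fraction = (1 - rho) * 100 = (1 - 36/57) * 100 = 36.8%

36.8%


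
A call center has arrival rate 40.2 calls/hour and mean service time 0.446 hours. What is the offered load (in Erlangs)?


Offered load a = lambda * E[S] = 40.2 * 0.446 = 17.93 Erlangs

17.93 Erlangs


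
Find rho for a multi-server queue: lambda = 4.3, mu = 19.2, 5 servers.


rho = lambda / (c * mu) = 4.3 / (5 * 19.2) = 0.0448

0.0448


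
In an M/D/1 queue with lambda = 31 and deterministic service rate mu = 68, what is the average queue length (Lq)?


M/D/1: Lq = rho^2 / (2*(1-rho)) where rho = 31/68; Lq = 0.19

0.19


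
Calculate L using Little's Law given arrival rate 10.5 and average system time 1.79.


L = lambda * W = 10.5 * 1.79 = 18.8

18.8


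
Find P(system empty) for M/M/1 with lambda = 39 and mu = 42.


P0 = 1 - rho = 1 - 39/42 = 0.0714

0.0714


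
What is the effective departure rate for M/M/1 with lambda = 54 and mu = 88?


For a stable queue (lambda < mu), throughput = lambda = 54 per hour

54 per hour


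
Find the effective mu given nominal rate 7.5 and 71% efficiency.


Effective rate = mu * efficiency = 7.5 * 0.71 = 5.33 per hour

5.33 per hour


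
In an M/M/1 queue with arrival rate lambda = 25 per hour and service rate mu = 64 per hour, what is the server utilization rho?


rho = lambda/mu = 25/64 = 0.3906

0.3906


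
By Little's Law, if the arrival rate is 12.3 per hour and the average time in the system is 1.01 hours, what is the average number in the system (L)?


L = lambda * W = 12.3 * 1.01 = 12.42

12.42


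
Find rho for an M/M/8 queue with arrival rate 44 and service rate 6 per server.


rho = lambda/(c*mu) = 44/(8*6) = 0.9167

0.9167


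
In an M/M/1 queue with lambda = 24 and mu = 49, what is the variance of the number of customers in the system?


rho = 24/49; Var(N) = rho/(1-rho)^2 = 1.88

1.88


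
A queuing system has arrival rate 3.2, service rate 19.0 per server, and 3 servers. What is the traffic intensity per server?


rho = lambda / (c * mu) = 3.2 / (3 * 19.0) = 0.0561

0.0561


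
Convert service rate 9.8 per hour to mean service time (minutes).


Mean service time = 60/mu = 60/9.8 = 6.12 minutes

6.12 minutes


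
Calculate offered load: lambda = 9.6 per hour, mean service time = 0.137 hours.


Offered load a = lambda * E[S] = 9.6 * 0.137 = 1.32 Erlangs

1.32 Erlangs


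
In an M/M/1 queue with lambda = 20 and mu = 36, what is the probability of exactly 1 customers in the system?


rho = 20/36; P(n) = (1-rho)*rho^n = (1-20/36)*(20/36)^1 = 0.2469

0.2469


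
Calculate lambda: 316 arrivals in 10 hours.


lambda = total arrivals / time = 316 / 10 = 31.6 per hour

31.6 per hour


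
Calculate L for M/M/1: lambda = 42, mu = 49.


rho = 42/49; L = rho/(1-rho) = 6.0

6.0


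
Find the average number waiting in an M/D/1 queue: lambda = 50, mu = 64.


M/D/1: Lq = rho^2 / (2*(1-rho)) where rho = 50/64; Lq = 1.4

1.4


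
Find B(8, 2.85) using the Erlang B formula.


B(N,A) = (A^N/N!) / sum(A^k/k!, k=0..N) with N=8, A=2.85 = 0.0063

0.0063


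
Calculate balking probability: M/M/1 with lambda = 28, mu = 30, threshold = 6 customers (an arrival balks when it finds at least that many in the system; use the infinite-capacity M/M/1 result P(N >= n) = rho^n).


P(N >= 6) = rho^6 = (28/30)^6 = 0.661

0.661


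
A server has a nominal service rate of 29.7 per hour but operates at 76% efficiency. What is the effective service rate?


Effective rate = mu * efficiency = 29.7 * 0.76 = 22.57 per hour

22.57 per hour


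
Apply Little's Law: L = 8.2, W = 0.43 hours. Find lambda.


lambda = L / W = 8.2 / 0.43 = 19.07 per hour

19.07 per hour


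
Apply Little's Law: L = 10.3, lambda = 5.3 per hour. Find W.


W = L / lambda = 10.3 / 5.3 = 1.9434 hours

1.9434 hours


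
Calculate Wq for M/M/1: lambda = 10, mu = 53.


rho = 10/53; Wq = rho/(mu - lambda) = 0.0044 hours

0.0044 hours


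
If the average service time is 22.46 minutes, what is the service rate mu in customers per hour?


mu = 60 / avg_service_time = 60 / 22.46 = 2.67 per hour

2.67 per hour


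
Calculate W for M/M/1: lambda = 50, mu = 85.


W = 1/(mu - lambda) = 1/(85 - 50) = 0.0286 hours

0.0286 hours


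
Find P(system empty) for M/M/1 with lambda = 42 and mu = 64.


P0 = 1 - rho = 1 - 42/64 = 0.3438

0.3438


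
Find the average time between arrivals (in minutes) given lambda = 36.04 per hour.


Mean interarrival time = 60/lambda = 60/36.04 = 1.66 minutes

1.66 minutes


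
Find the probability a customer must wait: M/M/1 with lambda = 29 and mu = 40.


P(wait) = rho = lambda/mu = 29/40 = 0.725

0.725


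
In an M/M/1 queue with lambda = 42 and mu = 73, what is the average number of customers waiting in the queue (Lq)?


rho = 42/73; Lq = rho^2/(1-rho) = 0.78

0.78


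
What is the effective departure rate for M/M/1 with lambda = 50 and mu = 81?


For a stable queue (lambda < mu), throughput = lambda = 50 per hour

50 per hour


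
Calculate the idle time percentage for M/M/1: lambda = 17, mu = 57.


Idle fraction = (1 - rho) * 100 = (1 - 17/57) * 100 = 70.2%

70.2%


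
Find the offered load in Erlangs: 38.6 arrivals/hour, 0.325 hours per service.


Offered load a = lambda * E[S] = 38.6 * 0.325 = 12.55 Erlangs

12.55 Erlangs


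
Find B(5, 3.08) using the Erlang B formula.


B(N,A) = (A^N/N!) / sum(A^k/k!, k=0..N) with N=5, A=3.08 = 0.1169

0.1169


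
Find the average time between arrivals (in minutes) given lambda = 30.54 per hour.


Mean interarrival time = 60/lambda = 60/30.54 = 1.96 minutes

1.96 minutes


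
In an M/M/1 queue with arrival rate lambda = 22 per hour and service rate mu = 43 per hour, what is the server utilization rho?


rho = lambda/mu = 22/43 = 0.5116

0.5116


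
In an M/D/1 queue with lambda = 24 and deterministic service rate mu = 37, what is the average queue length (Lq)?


M/D/1: Lq = rho^2 / (2*(1-rho)) where rho = 24/37; Lq = 0.6

0.6


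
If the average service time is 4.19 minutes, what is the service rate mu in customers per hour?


mu = 60 / avg_service_time = 60 / 4.19 = 14.32 per hour

14.32 per hour


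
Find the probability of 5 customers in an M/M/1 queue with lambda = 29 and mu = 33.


rho = 29/33; P(n) = (1-rho)*rho^n = (1-29/33)*(29/33)^5 = 0.0635

0.0635


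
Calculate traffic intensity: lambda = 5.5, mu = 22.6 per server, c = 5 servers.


rho = lambda / (c * mu) = 5.5 / (5 * 22.6) = 0.0487

0.0487


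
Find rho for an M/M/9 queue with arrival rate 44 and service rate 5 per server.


rho = lambda/(c*mu) = 44/(9*5) = 0.9778

0.9778


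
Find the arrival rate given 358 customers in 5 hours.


lambda = total arrivals / time = 358 / 5 = 71.6 per hour

71.6 per hour


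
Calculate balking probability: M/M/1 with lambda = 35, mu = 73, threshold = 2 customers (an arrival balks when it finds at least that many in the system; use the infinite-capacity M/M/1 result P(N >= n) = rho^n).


P(N >= 2) = rho^2 = (35/73)^2 = 0.2299

0.2299


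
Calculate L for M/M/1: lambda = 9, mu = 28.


rho = 9/28; L = rho/(1-rho) = 0.47

0.47


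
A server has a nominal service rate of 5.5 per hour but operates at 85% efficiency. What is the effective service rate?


Effective rate = mu * efficiency = 5.5 * 0.85 = 4.68 per hour

4.68 per hour


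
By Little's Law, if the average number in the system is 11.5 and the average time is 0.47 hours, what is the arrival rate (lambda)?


lambda = L / W = 11.5 / 0.47 = 24.47 per hour

24.47 per hour


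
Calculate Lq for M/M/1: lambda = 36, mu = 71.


rho = 36/71; Lq = rho^2/(1-rho) = 0.52

0.52


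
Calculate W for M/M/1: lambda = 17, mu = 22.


W = 1/(mu - lambda) = 1/(22 - 17) = 0.2 hours

0.2 hours


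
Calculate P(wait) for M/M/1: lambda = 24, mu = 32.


P(wait) = rho = lambda/mu = 24/32 = 0.75

0.75


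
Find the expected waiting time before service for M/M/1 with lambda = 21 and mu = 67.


rho = 21/67; Wq = rho/(mu - lambda) = 0.0068 hours

0.0068 hours


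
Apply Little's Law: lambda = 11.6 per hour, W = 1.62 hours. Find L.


L = lambda * W = 11.6 * 1.62 = 18.79

18.79


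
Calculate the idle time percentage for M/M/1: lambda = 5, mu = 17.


Idle fraction = (1 - rho) * 100 = (1 - 5/17) * 100 = 70.6%

70.6%


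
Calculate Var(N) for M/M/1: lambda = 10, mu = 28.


rho = 10/28; Var(N) = rho/(1-rho)^2 = 0.86

0.86


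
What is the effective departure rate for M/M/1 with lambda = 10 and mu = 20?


For a stable queue (lambda < mu), throughput = lambda = 10 per hour

10 per hour


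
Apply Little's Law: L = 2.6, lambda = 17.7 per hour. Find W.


W = L / lambda = 2.6 / 17.7 = 0.1469 hours

0.1469 hours


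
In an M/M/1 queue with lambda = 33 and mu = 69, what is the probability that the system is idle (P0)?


P0 = 1 - rho = 1 - 33/69 = 0.5217

0.5217


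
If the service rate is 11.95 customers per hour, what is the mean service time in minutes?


Mean service time = 60/mu = 60/11.95 = 5.02 minutes

5.02 minutes


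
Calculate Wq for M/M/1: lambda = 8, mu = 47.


rho = 8/47; Wq = rho/(mu - lambda) = 0.0044 hours

0.0044 hours


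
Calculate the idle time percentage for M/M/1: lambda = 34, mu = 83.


Idle fraction = (1 - rho) * 100 = (1 - 34/83) * 100 = 59.0%

59.0%


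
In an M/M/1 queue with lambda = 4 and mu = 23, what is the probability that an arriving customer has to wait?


P(wait) = rho = lambda/mu = 4/23 = 0.1739

0.1739


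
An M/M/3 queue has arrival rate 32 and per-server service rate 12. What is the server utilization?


rho = lambda/(c*mu) = 32/(3*12) = 0.8889

0.8889


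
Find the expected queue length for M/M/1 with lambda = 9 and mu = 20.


rho = 9/20; Lq = rho^2/(1-rho) = 0.37

0.37


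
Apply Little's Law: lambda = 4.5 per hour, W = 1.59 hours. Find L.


L = lambda * W = 4.5 * 1.59 = 7.16

7.16


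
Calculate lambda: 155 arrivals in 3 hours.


lambda = total arrivals / time = 155 / 3 = 51.67 per hour

51.67 per hour


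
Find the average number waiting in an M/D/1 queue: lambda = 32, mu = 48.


M/D/1: Lq = rho^2 / (2*(1-rho)) where rho = 32/48; Lq = 0.67

0.67


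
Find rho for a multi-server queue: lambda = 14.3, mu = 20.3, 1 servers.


rho = lambda / (c * mu) = 14.3 / (1 * 20.3) = 0.7044

0.7044


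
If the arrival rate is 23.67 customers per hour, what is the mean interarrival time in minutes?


Mean interarrival time = 60/lambda = 60/23.67 = 2.53 minutes

2.53 minutes


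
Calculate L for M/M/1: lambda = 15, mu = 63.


rho = 15/63; L = rho/(1-rho) = 0.31

0.31


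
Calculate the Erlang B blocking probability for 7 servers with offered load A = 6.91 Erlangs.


B(N,A) = (A^N/N!) / sum(A^k/k!, k=0..N) with N=7, A=6.91 = 0.2433

0.2433


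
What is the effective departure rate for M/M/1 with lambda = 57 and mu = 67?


For a stable queue (lambda < mu), throughput = lambda = 57 per hour

57 per hour


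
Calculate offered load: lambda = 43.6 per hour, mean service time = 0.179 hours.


Offered load a = lambda * E[S] = 43.6 * 0.179 = 7.8 Erlangs

7.8 Erlangs


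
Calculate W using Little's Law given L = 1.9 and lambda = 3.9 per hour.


W = L / lambda = 1.9 / 3.9 = 0.4872 hours

0.4872 hours


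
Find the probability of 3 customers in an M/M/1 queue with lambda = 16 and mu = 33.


rho = 16/33; P(n) = (1-rho)*rho^n = (1-16/33)*(16/33)^3 = 0.0587

0.0587


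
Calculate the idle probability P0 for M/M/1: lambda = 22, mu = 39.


P0 = 1 - rho = 1 - 22/39 = 0.4359

0.4359


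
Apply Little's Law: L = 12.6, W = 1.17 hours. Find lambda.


lambda = L / W = 12.6 / 1.17 = 10.77 per hour

10.77 per hour


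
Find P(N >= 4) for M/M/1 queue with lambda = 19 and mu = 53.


P(N >= 4) = rho^4 = (19/53)^4 = 0.0165

0.0165


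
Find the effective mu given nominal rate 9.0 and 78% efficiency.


Effective rate = mu * efficiency = 9.0 * 0.78 = 7.02 per hour

7.02 per hour


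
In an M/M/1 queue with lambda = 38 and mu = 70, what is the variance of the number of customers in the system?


rho = 38/70; Var(N) = rho/(1-rho)^2 = 2.6

2.6


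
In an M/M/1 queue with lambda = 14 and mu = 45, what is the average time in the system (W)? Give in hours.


W = 1/(mu - lambda) = 1/(45 - 14) = 0.0323 hours

0.0323 hours


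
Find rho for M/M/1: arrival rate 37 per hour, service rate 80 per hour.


rho = lambda/mu = 37/80 = 0.4625

0.4625


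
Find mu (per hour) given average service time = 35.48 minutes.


mu = 60 / avg_service_time = 60 / 35.48 = 1.69 per hour

1.69 per hour


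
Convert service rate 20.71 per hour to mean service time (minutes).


Mean service time = 60/mu = 60/20.71 = 2.9 minutes

2.9 minutes


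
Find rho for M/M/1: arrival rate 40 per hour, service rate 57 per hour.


rho = lambda/mu = 40/57 = 0.7018

0.7018


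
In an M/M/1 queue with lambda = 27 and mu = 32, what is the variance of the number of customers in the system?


rho = 27/32; Var(N) = rho/(1-rho)^2 = 34.56

34.56


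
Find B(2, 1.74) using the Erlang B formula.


B(N,A) = (A^N/N!) / sum(A^k/k!, k=0..N) with N=2, A=1.74 = 0.3559

0.3559


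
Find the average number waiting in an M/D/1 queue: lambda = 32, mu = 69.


M/D/1: Lq = rho^2 / (2*(1-rho)) where rho = 32/69; Lq = 0.2

0.2


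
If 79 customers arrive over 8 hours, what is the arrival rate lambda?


lambda = total arrivals / time = 79 / 8 = 9.88 per hour

9.88 per hour


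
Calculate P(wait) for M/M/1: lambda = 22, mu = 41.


P(wait) = rho = lambda/mu = 22/41 = 0.5366

0.5366


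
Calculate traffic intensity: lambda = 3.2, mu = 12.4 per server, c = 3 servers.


rho = lambda / (c * mu) = 3.2 / (3 * 12.4) = 0.086

0.086


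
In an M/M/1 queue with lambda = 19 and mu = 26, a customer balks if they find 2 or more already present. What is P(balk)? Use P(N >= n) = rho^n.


P(N >= 2) = rho^2 = (19/26)^2 = 0.534

0.534


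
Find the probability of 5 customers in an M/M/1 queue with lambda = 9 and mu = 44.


rho = 9/44; P(n) = (1-rho)*rho^n = (1-9/44)*(9/44)^5 = 0.0003

0.0003


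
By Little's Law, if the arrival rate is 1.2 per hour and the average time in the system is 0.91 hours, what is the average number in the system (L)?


L = lambda * W = 1.2 * 0.91 = 1.09

1.09


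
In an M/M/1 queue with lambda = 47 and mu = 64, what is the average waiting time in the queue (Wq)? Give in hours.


rho = 47/64; Wq = rho/(mu - lambda) = 0.0432 hours

0.0432 hours


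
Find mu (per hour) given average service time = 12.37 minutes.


mu = 60 / avg_service_time = 60 / 12.37 = 4.85 per hour

4.85 per hour


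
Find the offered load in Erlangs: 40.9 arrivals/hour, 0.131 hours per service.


Offered load a = lambda * E[S] = 40.9 * 0.131 = 5.36 Erlangs

5.36 Erlangs


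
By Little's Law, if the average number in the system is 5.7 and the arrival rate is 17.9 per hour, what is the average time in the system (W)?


W = L / lambda = 5.7 / 17.9 = 0.3184 hours

0.3184 hours


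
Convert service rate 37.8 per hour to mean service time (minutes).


Mean service time = 60/mu = 60/37.8 = 1.59 minutes

1.59 minutes


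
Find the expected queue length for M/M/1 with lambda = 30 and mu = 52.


rho = 30/52; Lq = rho^2/(1-rho) = 0.79

0.79


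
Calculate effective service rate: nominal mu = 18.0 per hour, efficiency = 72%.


Effective rate = mu * efficiency = 18.0 * 0.72 = 12.96 per hour

12.96 per hour


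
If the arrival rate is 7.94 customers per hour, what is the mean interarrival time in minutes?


Mean interarrival time = 60/lambda = 60/7.94 = 7.56 minutes

7.56 minutes


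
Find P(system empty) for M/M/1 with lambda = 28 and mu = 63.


P0 = 1 - rho = 1 - 28/63 = 0.5556

0.5556


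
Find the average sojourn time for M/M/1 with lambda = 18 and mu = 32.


W = 1/(mu - lambda) = 1/(32 - 18) = 0.0714 hours

0.0714 hours


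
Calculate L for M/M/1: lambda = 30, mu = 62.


rho = 30/62; L = rho/(1-rho) = 0.94

0.94


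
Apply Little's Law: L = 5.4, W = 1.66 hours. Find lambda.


lambda = L / W = 5.4 / 1.66 = 3.25 per hour

3.25 per hour


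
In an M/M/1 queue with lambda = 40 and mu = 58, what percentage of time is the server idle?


Idle fraction = (1 - rho) * 100 = (1 - 40/58) * 100 = 31.0%

31.0%


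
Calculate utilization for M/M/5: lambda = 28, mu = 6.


rho = lambda/(c*mu) = 28/(5*6) = 0.9333

0.9333


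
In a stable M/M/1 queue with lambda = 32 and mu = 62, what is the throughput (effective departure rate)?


For a stable queue (lambda < mu), throughput = lambda = 32 per hour

32 per hour


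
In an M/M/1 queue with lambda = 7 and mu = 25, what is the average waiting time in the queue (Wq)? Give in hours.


rho = 7/25; Wq = rho/(mu - lambda) = 0.0156 hours

0.0156 hours


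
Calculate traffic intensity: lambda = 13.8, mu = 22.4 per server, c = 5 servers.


rho = lambda / (c * mu) = 13.8 / (5 * 22.4) = 0.1232

0.1232


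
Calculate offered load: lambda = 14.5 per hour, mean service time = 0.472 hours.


Offered load a = lambda * E[S] = 14.5 * 0.472 = 6.84 Erlangs

6.84 Erlangs


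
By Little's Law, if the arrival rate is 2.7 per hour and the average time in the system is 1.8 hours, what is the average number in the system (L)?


L = lambda * W = 2.7 * 1.8 = 4.86

4.86


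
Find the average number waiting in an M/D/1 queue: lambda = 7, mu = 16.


M/D/1: Lq = rho^2 / (2*(1-rho)) where rho = 7/16; Lq = 0.17

0.17


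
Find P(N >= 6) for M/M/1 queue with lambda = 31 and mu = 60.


P(N >= 6) = rho^6 = (31/60)^6 = 0.019

0.019


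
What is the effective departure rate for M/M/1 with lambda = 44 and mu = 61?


For a stable queue (lambda < mu), throughput = lambda = 44 per hour

44 per hour


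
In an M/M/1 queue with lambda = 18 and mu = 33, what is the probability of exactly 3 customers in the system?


rho = 18/33; P(n) = (1-rho)*rho^n = (1-18/33)*(18/33)^3 = 0.0738

0.0738


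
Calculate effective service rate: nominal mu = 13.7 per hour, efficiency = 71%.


Effective rate = mu * efficiency = 13.7 * 0.71 = 9.73 per hour

9.73 per hour


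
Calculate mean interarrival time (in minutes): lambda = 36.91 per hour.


Mean interarrival time = 60/lambda = 60/36.91 = 1.63 minutes

1.63 minutes


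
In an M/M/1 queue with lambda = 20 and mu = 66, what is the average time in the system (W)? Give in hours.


W = 1/(mu - lambda) = 1/(66 - 20) = 0.0217 hours

0.0217 hours


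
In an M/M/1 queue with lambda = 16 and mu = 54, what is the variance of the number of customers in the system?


rho = 16/54; Var(N) = rho/(1-rho)^2 = 0.6

0.6


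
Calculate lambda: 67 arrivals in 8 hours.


lambda = total arrivals / time = 67 / 8 = 8.38 per hour

8.38 per hour


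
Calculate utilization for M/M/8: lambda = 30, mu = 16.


rho = lambda/(c*mu) = 30/(8*16) = 0.2344

0.2344


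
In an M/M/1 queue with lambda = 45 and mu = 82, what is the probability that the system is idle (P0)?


P0 = 1 - rho = 1 - 45/82 = 0.4512

0.4512


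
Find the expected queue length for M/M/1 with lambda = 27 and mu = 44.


rho = 27/44; Lq = rho^2/(1-rho) = 0.97

0.97


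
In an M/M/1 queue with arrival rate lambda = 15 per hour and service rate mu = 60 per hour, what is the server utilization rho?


rho = lambda/mu = 15/60 = 0.25

0.25


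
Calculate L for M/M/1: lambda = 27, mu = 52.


rho = 27/52; L = rho/(1-rho) = 1.08

1.08


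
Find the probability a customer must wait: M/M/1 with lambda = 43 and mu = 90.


P(wait) = rho = lambda/mu = 43/90 = 0.4778

0.4778


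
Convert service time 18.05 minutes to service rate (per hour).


mu = 60 / avg_service_time = 60 / 18.05 = 3.32 per hour

3.32 per hour


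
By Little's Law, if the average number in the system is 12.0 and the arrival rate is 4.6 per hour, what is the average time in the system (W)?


W = L / lambda = 12.0 / 4.6 = 2.6087 hours

2.6087 hours


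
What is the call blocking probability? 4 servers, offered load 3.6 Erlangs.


B(N,A) = (A^N/N!) / sum(A^k/k!, k=0..N) with N=4, A=3.6 = 0.2707

0.2707


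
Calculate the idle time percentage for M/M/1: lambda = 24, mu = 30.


Idle fraction = (1 - rho) * 100 = (1 - 24/30) * 100 = 20.0%

20.0%


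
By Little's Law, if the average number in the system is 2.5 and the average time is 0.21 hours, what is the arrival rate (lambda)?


lambda = L / W = 2.5 / 0.21 = 11.9 per hour

11.9 per hour


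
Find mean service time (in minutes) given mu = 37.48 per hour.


Mean service time = 60/mu = 60/37.48 = 1.6 minutes

1.6 minutes


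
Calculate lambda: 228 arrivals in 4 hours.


lambda = total arrivals / time = 228 / 4 = 57.0 per hour

57.0 per hour


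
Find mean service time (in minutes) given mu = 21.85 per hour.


Mean service time = 60/mu = 60/21.85 = 2.75 minutes

2.75 minutes


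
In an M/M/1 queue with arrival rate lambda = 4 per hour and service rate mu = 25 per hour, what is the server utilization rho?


rho = lambda/mu = 4/25 = 0.16

0.16


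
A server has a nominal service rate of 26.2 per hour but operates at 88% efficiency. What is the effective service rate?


Effective rate = mu * efficiency = 26.2 * 0.88 = 23.06 per hour

23.06 per hour


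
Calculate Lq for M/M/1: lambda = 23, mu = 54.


rho = 23/54; Lq = rho^2/(1-rho) = 0.32

0.32


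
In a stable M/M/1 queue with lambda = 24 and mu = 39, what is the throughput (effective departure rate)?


For a stable queue (lambda < mu), throughput = lambda = 24 per hour

24 per hour


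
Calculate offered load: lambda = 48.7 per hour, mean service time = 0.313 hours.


Offered load a = lambda * E[S] = 48.7 * 0.313 = 15.24 Erlangs

15.24 Erlangs


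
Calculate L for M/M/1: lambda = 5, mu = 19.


rho = 5/19; L = rho/(1-rho) = 0.36

0.36


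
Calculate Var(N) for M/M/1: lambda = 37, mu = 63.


rho = 37/63; Var(N) = rho/(1-rho)^2 = 3.45

3.45


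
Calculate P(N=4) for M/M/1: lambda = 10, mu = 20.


rho = 10/20; P(n) = (1-rho)*rho^n = (1-10/20)*(10/20)^4 = 0.0313

0.0313


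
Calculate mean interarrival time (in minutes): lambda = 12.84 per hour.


Mean interarrival time = 60/lambda = 60/12.84 = 4.67 minutes

4.67 minutes


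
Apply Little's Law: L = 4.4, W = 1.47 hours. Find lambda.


lambda = L / W = 4.4 / 1.47 = 2.99 per hour

2.99 per hour


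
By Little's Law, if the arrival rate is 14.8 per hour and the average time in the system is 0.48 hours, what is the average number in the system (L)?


L = lambda * W = 14.8 * 0.48 = 7.1

7.1


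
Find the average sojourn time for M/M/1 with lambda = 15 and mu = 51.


W = 1/(mu - lambda) = 1/(51 - 15) = 0.0278 hours

0.0278 hours


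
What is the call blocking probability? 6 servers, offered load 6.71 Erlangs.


B(N,A) = (A^N/N!) / sum(A^k/k!, k=0..N) with N=6, A=6.71 = 0.3129

0.3129


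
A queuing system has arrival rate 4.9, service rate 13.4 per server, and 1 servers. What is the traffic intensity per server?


rho = lambda / (c * mu) = 4.9 / (1 * 13.4) = 0.3657

0.3657


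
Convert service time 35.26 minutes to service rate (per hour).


mu = 60 / avg_service_time = 60 / 35.26 = 1.7 per hour

1.7 per hour


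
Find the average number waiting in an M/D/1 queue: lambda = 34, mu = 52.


M/D/1: Lq = rho^2 / (2*(1-rho)) where rho = 34/52; Lq = 0.62

0.62


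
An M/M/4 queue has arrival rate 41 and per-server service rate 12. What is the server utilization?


rho = lambda/(c*mu) = 41/(4*12) = 0.8542

0.8542


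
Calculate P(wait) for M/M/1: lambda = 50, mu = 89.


P(wait) = rho = lambda/mu = 50/89 = 0.5618

0.5618


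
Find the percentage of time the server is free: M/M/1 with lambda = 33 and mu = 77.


Idle fraction = (1 - rho) * 100 = (1 - 33/77) * 100 = 57.1%

57.1%


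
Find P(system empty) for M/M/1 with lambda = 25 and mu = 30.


P0 = 1 - rho = 1 - 25/30 = 0.1667

0.1667
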